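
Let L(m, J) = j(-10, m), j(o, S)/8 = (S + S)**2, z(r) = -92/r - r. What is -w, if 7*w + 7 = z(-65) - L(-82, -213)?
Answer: 13982058/455 ≈ 30730.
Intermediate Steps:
z(r) = -r - 92/r
j(o, S) = 32*S**2 (j(o, S) = 8*(S + S)**2 = 8*(2*S)**2 = 8*(4*S**2) = 32*S**2)
L(m, J) = 32*m**2
w = -13982058/455 (w = -1 + ((-1*(-65) - 92/(-65)) - 32*(-82)**2)/7 = -1 + ((65 - 92*(-1/65)) - 32*6724)/7 = -1 + ((65 + 92/65) - 1*215168)/7 = -1 + (4317/65 - 215168)/7 = -1 + (1/7)*(-13981603/65) = -1 - 13981603/455 = -13982058/455 ≈ -30730.)
-w = -1*(-13982058/455) = 13982058/455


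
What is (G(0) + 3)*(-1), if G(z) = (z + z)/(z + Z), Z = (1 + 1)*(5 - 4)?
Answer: -3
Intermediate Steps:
Z = 2 (Z = 2*1 = 2)
G(z) = 2*z/(2 + z) (G(z) = (z + z)/(z + 2) = (2*z)/(2 + z) = 2*z/(2 + z))
(G(0) + 3)*(-1) = (2*0/(2 + 0) + 3)*(-1) = (2*0/2 + 3)*(-1) = (2*0*(½) + 3)*(-1) = (0 + 3)*(-1) = 3*(-1) = -3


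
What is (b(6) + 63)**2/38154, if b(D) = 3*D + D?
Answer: 2523/12718 ≈ 0.19838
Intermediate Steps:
b(D) = 4*D
(b(6) + 63)**2/38154 = (4*6 + 63)**2/38154 = (24 + 63)**2*(1/38154) = 87**2*(1/38154) = 7569*(1/38154) = 2523/12718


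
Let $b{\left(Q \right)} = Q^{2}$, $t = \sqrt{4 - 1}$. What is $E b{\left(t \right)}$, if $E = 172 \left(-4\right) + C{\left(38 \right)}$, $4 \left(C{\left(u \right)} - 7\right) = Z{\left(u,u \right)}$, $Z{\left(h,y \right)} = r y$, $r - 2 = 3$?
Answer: $- \frac{3801}{2} \approx -1900.5$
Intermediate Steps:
$r = 5$ ($r = 2 + 3 = 5$)
$Z{\left(h,y \right)} = 5 y$
$C{\left(u \right)} = 7 + \frac{5 u}{4}$
$t = \sqrt{3} \approx 1.732$
$E = - \frac{1267}{2}$ ($E = 172 \left(-4\right) + \left(7 + \frac{5}{4} \cdot 38\right) = -688 + \left(7 + \frac{95}{2}\right) = -688 + \frac{109}{2} = - \frac{1267}{2} \approx -633.5$)
$E b{\left(t \right)} = - \frac{1267 \left(\sqrt{3}\right)^{2}}{2} = \left(- \frac{1267}{2}\right) 3 = - \frac{3801}{2}$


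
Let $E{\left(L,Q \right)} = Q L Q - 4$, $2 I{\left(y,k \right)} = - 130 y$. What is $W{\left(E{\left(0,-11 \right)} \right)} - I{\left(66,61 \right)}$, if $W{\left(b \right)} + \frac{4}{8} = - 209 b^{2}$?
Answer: $\frac{1891}{2} \approx 945.5$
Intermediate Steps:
$I{\left(y,k \right)} = - 65 y$ ($I{\left(y,k \right)} = \frac{\left(-130\right) y}{2} = - 65 y$)
$E{\left(L,Q \right)} = -4 + L Q^{2}$ ($E{\left(L,Q \right)} = L Q Q - 4 = L Q^{2} - 4 = -4 + L Q^{2}$)
$W{\left(b \right)} = - \frac{1}{2} - 209 b^{2}$
$W{\left(E{\left(0,-11 \right)} \right)} - I{\left(66,61 \right)} = \left(- \frac{1}{2} - 209 \left(-4 + 0 \left(-11\right)^{2}\right)^{2}\right) - \left(-65\right) 66 = \left(- \frac{1}{2} - 209 \left(-4 + 0 \cdot 121\right)^{2}\right) - -4290 = \left(- \frac{1}{2} - 209 \left(-4 + 0\right)^{2}\right) + 4290 = \left(- \frac{1}{2} - 209 \left(-4\right)^{2}\right) + 4290 = \left(- \frac{1}{2} - 3344\right) + 4290 = - \frac{6689}{2} + 4290 = \frac{1891}{2}$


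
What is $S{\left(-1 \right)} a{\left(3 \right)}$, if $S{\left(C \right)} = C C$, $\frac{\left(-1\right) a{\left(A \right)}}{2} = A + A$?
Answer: $-12$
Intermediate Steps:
$a{\left(A \right)} = - 4 A$ ($a{\left(A \right)} = - 2 \left(A + A\right) = - 2 \cdot 2 A = - 4 A$)
$S{\left(C \right)} = C^{2}$
$S{\left(-1 \right)} a{\left(3 \right)} = \left(-1\right)^{2} \left(\left(-4\right) 3\right) = 1 \left(-12\right) = -12$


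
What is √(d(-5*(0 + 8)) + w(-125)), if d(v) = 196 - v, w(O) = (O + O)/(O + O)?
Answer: √237 ≈ 15.395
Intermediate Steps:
w(O) = 1 (w(O) = (2*O)/((2*O)) = (2*O)*(1/(2*O)) = 1)
√(d(-5*(0 + 8)) + w(-125)) = √((196 - (-5)*(0 + 8)) + 1) = √((196 - (-5)*8) + 1) = √((196 - 1*(-40)) + 1) = √((196 + 40) + 1) = √(236 + 1) = √237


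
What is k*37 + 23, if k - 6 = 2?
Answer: 319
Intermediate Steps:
k = 8 (k = 6 + 2 = 8)
k*37 + 23 = 8*37 + 23 = 296 + 23 = 319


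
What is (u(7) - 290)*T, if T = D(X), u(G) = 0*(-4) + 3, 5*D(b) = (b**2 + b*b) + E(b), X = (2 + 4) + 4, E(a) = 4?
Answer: -58548/5 ≈ -11710.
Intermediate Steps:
X = 10 (X = 6 + 4 = 10)
D(b) = 4/5 + 2*b**2/5 (D(b) = ((b**2 + b*b) + 4)/5 = ((b**2 + b**2) + 4)/5 = (2*b**2 + 4)/5 = (4 + 2*b**2)/5 = 4/5 + 2*b**2/5)
u(G) = 3 (u(G) = 0 + 3 = 3)
T = 204/5 (T = 4/5 + (2/5)*10**2 = 4/5 + (2/5)*100 = 4/5 + 40 = 204/5 ≈ 40.800)
(u(7) - 290)*T = (3 - 290)*(204/5) = -287*204/5 = -58548/5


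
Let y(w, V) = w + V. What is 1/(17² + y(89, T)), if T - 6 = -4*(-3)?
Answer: 1/396 ≈ 0.0025253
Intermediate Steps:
T = 18 (T = 6 - 4*(-3) = 6 + 12 = 18)
y(w, V) = V + w
1/(17² + y(89, T)) = 1/(17² + (18 + 89)) = 1/(289 + 107) = 1/396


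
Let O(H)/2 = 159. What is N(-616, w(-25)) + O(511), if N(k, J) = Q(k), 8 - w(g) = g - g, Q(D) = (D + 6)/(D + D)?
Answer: 196193/616 ≈ 318.50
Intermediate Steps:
Q(D) = (6 + D)/(2*D) (Q(D) = (6 + D)/((2*D)) = (6 + D)*(1/(2*D)) = (6 + D)/(2*D))
O(H) = 318 (O(H) = 2*159 = 318)
w(g) = 8 (w(g) = 8 - (g - g) = 8 - 1*0 = 8 + 0 = 8)
N(k, J) = (6 + k)/(2*k)
N(-616, w(-25)) + O(511) = (½)*(6 - 616)/(-616) + 318 = (½)*(-1/616)*(-610) + 318 = 305/616 + 318 = 196193/616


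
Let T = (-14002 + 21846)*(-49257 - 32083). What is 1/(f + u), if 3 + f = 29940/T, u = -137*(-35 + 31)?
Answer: 31901548/17386342163 ≈ 0.0018349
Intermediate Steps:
T = -638030960 (T = 7844*(-81340) = -638030960)
u = 548 (u = -137*(-4) = 548)
f = -95706141/31901548 (f = -3 + 29940/(-638030960) = -3 + 29940*(-1/638030960) = -3 - 1497/31901548 = -95706141/31901548 ≈ -3.0000)
1/(f + u) = 1/(-95706141/31901548 + 548) = 1/(17386342163/31901548) = 31901548/17386342163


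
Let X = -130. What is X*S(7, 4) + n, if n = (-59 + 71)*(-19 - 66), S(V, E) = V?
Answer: -1930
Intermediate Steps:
n = -1020 (n = 12*(-85) = -1020)
X*S(7, 4) + n = -130*7 - 1020 = -910 - 1020 = -1930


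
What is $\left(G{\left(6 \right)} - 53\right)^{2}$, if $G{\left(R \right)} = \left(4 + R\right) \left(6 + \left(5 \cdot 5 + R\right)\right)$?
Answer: $100489$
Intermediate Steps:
$G{\left(R \right)} = \left(4 + R\right) \left(31 + R\right)$ ($G{\left(R \right)} = \left(4 + R\right) \left(6 + \left(25 + R\right)\right) = \left(4 + R\right) \left(31 + R\right)$)
$\left(G{\left(6 \right)} - 53\right)^{2} = \left(\left(124 + 6^{2} + 35 \cdot 6\right) - 53\right)^{2} = \left(\left(124 + 36 + 210\right) - 53\right)^{2} = \left(370 - 53\right)^{2} = 317^{2} = 100489$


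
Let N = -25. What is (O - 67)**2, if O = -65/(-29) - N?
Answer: 1329409/841 ≈ 1580.7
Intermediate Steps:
O = 790/29 (O = -65/(-29) - 1*(-25) = -65*(-1/29) + 25 = 65/29 + 25 = 790/29 ≈ 27.241)
(O - 67)**2 = (790/29 - 67)**2 = (-1153/29)**2 = 1329409/841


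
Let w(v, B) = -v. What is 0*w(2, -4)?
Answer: 0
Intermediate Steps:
0*w(2, -4) = 0*(-1*2) = 0*(-2) = 0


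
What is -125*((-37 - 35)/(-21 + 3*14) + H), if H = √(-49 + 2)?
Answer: 3000/7 - 125*I*√47 ≈ 428.57 - 856.96*I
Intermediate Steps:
H = I*√47 (H = √(-47) = I*√47 ≈ 6.8557*I)
-125*((-37 - 35)/(-21 + 3*14) + H) = -125*((-37 - 35)/(-21 + 3*14) + I*√47) = -125*(-72/(-21 + 42) + I*√47) = -125*(-72/21 + I*√47) = -125*(-72*1/21 + I*√47) = -125*(-24/7 + I*√47) = 3000/7 - 125*I*√47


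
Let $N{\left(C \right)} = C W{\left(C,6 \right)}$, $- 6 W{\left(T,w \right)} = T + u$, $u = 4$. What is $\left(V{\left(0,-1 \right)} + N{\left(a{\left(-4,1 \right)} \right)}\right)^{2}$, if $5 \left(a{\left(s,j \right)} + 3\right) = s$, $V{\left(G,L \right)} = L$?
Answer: $\frac{17161}{22500} \approx 0.76271$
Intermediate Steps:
$W{\left(T,w \right)} = - \frac{2}{3} - \frac{T}{6}$ ($W{\left(T,w \right)} = - \frac{T + 4}{6} = - \frac{4 + T}{6} = - \frac{2}{3} - \frac{T}{6}$)
$a{\left(s,j \right)} = -3 + \frac{s}{5}$
$N{\left(C \right)} = C \left(- \frac{2}{3} - \frac{C}{6}\right)$
$\left(V{\left(0,-1 \right)} + N{\left(a{\left(-4,1 \right)} \right)}\right)^{2} = \left(-1 - \frac{\left(-3 + \frac{1}{5} \left(-4\right)\right) \left(4 + \left(-3 + \frac{1}{5} \left(-4\right)\right)\right)}{6}\right)^{2} = \left(-1 - \frac{\left(-3 - \frac{4}{5}\right) \left(4 - \frac{19}{5}\right)}{6}\right)^{2} = \left(-1 - - \frac{19 \left(4 - \frac{19}{5}\right)}{30}\right)^{2} = \left(-1 - \left(- \frac{19}{30}\right) \frac{1}{5}\right)^{2} = \left(-1 + \frac{19}{150}\right)^{2} = \left(- \frac{131}{150}\right)^{2} = \frac{17161}{22500}$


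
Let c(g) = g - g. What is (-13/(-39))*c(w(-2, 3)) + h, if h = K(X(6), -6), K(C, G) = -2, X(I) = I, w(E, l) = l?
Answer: -2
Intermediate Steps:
h = -2
c(g) = 0
(-13/(-39))*c(w(-2, 3)) + h = -13/(-39)*0 - 2 = -13*(-1/39)*0 - 2 = (⅓)*0 - 2 = 0 - 2 = -2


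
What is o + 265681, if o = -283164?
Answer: -17483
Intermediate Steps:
o + 265681 = -283164 + 265681 = -17483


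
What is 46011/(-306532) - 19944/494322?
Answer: -4809620625/25254251884 ≈ -0.19045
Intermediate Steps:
46011/(-306532) - 19944/494322 = 46011*(-1/306532) - 19944*1/494322 = -46011/306532 - 3324/82387 = -4809620625/25254251884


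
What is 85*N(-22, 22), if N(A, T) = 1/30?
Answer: 17/6 ≈ 2.8333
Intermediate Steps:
N(A, T) = 1/30
85*N(-22, 22) = 85*(1/30) = 17/6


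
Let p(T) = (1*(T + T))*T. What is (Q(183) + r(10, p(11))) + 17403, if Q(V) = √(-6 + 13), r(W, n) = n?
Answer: 17645 + √7 ≈ 17648.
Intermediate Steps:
p(T) = 2*T² (p(T) = (1*(2*T))*T = (2*T)*T = 2*T²)
Q(V) = √7
(Q(183) + r(10, p(11))) + 17403 = (√7 + 2*11²) + 17403 = (√7 + 2*121) + 17403 = (√7 + 242) + 17403 = (242 + √7) + 17403 = 17645 + √7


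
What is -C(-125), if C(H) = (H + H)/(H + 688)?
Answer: 250/563 ≈ 0.44405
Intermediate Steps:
C(H) = 2*H/(688 + H) (C(H) = (2*H)/(688 + H) = 2*H/(688 + H))
-C(-125) = -2*(-125)/(688 - 125) = -2*(-125)/563 = -1*(-250/563) = 250/563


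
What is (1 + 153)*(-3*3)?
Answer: -1386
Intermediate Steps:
(1 + 153)*(-3*3) = 154*(-9) = -1386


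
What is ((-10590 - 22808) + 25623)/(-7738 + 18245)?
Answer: -7775/10507 ≈ -0.73998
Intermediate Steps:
((-10590 - 22808) + 25623)/(-7738 + 18245) = (-33398 + 25623)/10507 = -7775*1/10507 = -7775/10507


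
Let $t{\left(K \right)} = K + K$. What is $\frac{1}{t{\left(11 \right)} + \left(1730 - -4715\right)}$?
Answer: $\frac{1}{6467} \approx 0.00015463$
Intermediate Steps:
$t{\left(K \right)} = 2 K$
$\frac{1}{t{\left(11 \right)} + \left(1730 - -4715\right)} = \frac{1}{2 \cdot 11 + \left(1730 - -4715\right)} = \frac{1}{22 + \left(1730 + 4715\right)} = \frac{1}{22 + 6445} = \frac{1}{6467}$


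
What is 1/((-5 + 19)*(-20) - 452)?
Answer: -1/732 ≈ -0.0013661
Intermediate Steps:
1/((-5 + 19)*(-20) - 452) = 1/(14*(-20) - 452) = 1/(-280 - 452) = 1/(-732) = -1/732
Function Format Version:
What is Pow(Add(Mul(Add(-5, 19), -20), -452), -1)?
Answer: Rational(-1, 732) ≈ -0.0013661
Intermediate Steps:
Pow(Add(Mul(Add(-5, 19), -20), -452), -1) = Pow(Add(Mul(14, -20), -452), -1) = Pow(Add(-280, -452), -1) = Pow(-732, -1) = Rational(-1, 732)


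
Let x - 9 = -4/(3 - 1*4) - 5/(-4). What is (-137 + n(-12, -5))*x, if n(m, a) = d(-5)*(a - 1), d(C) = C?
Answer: -6099/4 ≈ -1524.8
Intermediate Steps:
n(m, a) = 5 - 5*a (n(m, a) = -5*(a - 1) = -5*(-1 + a) = 5 - 5*a)
x = 57/4 (x = 9 + (-4/(3 - 1*4) - 5/(-4)) = 9 + (-4/(3 - 4) - 5*(-¼)) = 9 + (-4/(-1) + 5/4) = 9 + (-4*(-1) + 5/4) = 9 + (4 + 5/4) = 9 + 21/4 = 57/4 ≈ 14.250)
(-137 + n(-12, -5))*x = (-137 + (5 - 5*(-5)))*(57/4) = (-137 + (5 + 25))*(57/4) = (-137 + 30)*(57/4) = -107*57/4 = -6099/4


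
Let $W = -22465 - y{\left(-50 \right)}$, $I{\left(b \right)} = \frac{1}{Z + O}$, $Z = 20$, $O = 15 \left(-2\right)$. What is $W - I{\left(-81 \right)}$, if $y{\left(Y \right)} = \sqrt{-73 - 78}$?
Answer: $- \frac{224649}{10} - i \sqrt{151} \approx -22465.0 - 12.288 i$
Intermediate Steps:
$O = -30$
$y{\left(Y \right)} = i \sqrt{151}$ ($y{\left(Y \right)} = \sqrt{-151} = i \sqrt{151}$)
$I{\left(b \right)} = - \frac{1}{10}$ ($I{\left(b \right)} = \frac{1}{20 - 30} = \frac{1}{-10} = - \frac{1}{10}$)
$W = -22465 - i \sqrt{151} \approx -22465.0 - 12.288 i$
$W - I{\left(-81 \right)} = \left(-22465 - i \sqrt{151}\right) - - \frac{1}{10} = \left(-22465 - i \sqrt{151}\right) + \frac{1}{10} = - \frac{224649}{10} - i \sqrt{151}$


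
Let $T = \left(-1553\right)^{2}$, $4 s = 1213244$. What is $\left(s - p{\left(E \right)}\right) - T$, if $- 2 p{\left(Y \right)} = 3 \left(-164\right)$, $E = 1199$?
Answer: $-2108744$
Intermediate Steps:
$p{\left(Y \right)} = 246$ ($p{\left(Y \right)} = - \frac{3 \left(-164\right)}{2} = \left(- \frac{1}{2}\right) \left(-492\right) = 246$)
$s = 303311$ ($s = \frac{1}{4} \cdot 1213244 = 303311$)
$T = 2411809$
$\left(s - p{\left(E \right)}\right) - T = \left(303311 - 246\right) - 2411809 = 303065 - 2411809 = -2108744$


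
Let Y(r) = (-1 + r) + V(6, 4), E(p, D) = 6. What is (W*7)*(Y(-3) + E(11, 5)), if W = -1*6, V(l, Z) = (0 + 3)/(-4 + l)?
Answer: -147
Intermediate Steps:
V(l, Z) = 3/(-4 + l)
W = -6
Y(r) = ½ + r (Y(r) = (-1 + r) + 3/(-4 + 6) = (-1 + r) + 3/2 = ½ + r)
(W*7)*(Y(-3) + E(11, 5)) = (-6*7)*((½ - 3) + 6) = -42*(-5/2 + 6) = -42*7/2 = -147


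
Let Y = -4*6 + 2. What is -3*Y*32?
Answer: 2112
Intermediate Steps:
Y = -22 (Y = -24 + 2 = -22)
-3*Y*32 = -3*(-22)*32 = 66*32 = 2112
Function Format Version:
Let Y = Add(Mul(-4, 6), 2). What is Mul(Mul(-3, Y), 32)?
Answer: 2112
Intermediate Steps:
Y = -22 (Y = Add(-24, 2) = -22)
Mul(Mul(-3, Y), 32) = Mul(Mul(-3, -22), 32) = Mul(66, 32) = 2112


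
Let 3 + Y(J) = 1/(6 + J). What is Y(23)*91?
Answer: -7826/29 ≈ -269.86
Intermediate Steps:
Y(J) = -3 + 1/(6 + J)
Y(23)*91 = ((-17 - 3*23)/(6 + 23))*91 = ((-17 - 69)/29)*91 = ((1/29)*(-86))*91 = -86/29*91 = -7826/29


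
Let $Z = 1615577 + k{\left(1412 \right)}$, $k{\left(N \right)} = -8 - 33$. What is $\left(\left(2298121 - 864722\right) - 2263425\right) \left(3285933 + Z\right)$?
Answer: $-4068346708194$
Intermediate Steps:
$k{\left(N \right)} = -41$ ($k{\left(N \right)} = -8 - 33 = -41$)
$Z = 1615536$ ($Z = 1615577 - 41 = 1615536$)
$\left(\left(2298121 - 864722\right) - 2263425\right) \left(3285933 + Z\right) = \left(\left(2298121 - 864722\right) - 2263425\right) \left(3285933 + 1615536\right) = \left(\left(2298121 - 864722\right) - 2263425\right) 4901469 = \left(1433399 - 2263425\right) 4901469 = \left(-830026\right) 4901469 = -4068346708194$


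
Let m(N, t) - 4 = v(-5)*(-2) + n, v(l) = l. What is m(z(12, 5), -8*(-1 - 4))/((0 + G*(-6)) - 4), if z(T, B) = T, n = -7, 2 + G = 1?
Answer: 7/2 ≈ 3.5000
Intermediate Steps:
G = -1 (G = -2 + 1 = -1)
m(N, t) = 7 (m(N, t) = 4 + (-5*(-2) - 7) = 4 + (10 - 7) = 4 + 3 = 7)
m(z(12, 5), -8*(-1 - 4))/((0 + G*(-6)) - 4) = 7/((0 - 1*(-6)) - 4) = 7/((0 + 6) - 4) = 7/(6 - 4) = 7/2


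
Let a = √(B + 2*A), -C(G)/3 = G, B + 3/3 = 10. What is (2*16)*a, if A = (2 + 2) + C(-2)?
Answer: 32*√29 ≈ 172.33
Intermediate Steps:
B = 9 (B = -1 + 10 = 9)
C(G) = -3*G
A = 10 (A = (2 + 2) - 3*(-2) = 4 + 6 = 10)
a = √29 (a = √(9 + 2*10) = √(9 + 20) = √29 ≈ 5.3852)
(2*16)*a = (2*16)*√29 = 32*√29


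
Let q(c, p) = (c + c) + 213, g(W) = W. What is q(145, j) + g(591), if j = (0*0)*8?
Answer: 1094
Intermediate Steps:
j = 0 (j = 0*8 = 0)
q(c, p) = 213 + 2*c (q(c, p) = 2*c + 213 = 213 + 2*c)
q(145, j) + g(591) = (213 + 2*145) + 591 = (213 + 290) + 591 = 503 + 591 = 1094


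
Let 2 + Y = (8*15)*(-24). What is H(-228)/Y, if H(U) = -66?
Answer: 3/131 ≈ 0.022901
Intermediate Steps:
Y = -2882 (Y = -2 + (8*15)*(-24) = -2 + 120*(-24) = -2 - 2880 = -2882)
H(-228)/Y = -66/(-2882) = -66*(-1/2882) = 3/131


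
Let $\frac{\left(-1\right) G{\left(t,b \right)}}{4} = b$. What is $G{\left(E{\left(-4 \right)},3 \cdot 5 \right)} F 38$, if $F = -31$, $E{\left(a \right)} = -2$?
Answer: $70680$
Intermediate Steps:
$G{\left(t,b \right)} = - 4 b$
$G{\left(E{\left(-4 \right)},3 \cdot 5 \right)} F 38 = - 4 \cdot 3 \cdot 5 \left(-31\right) 38 = \left(-4\right) 15 \left(-31\right) 38 = \left(-60\right) \left(-31\right) 38 = 1860 \cdot 38 = 70680$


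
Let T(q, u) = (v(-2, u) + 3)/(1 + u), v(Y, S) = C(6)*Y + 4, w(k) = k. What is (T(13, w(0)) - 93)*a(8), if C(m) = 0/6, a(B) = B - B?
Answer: 0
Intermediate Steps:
a(B) = 0
C(m) = 0 (C(m) = 0*(1/6) = 0)
v(Y, S) = 4 (v(Y, S) = 0*Y + 4 = 0 + 4 = 4)
T(q, u) = 7/(1 + u) (T(q, u) = (4 + 3)/(1 + u) = 7/(1 + u))
(T(13, w(0)) - 93)*a(8) = (7/(1 + 0) - 93)*0 = (7/1 - 93)*0 = (7*1 - 93)*0 = (7 - 93)*0 = -86*0 = 0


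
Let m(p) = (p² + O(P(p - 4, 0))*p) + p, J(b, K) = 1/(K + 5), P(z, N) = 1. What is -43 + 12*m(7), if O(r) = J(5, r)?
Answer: 643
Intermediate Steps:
J(b, K) = 1/(5 + K)
O(r) = 1/(5 + r)
m(p) = p² + 7*p/6 (m(p) = (p² + p/(5 + 1)) + p = (p² + p/6) + p = p² + 7*p/6)
-43 + 12*m(7) = -43 + 12*((⅙)*7*(7 + 6*7)) = -43 + 12*((⅙)*7*(7 + 42)) = -43 + 12*((⅙)*7*49) = -43 + 12*(343/6) = -43 + 686 = 643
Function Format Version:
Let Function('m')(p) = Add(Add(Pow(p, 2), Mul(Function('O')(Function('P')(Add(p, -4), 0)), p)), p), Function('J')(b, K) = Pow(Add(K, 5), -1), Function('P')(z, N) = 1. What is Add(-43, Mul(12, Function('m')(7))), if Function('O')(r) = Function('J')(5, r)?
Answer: 643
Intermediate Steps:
Function('J')(b, K) = Pow(Add(5, K), -1)
Function('O')(r) = Pow(Add(5, r), -1)
Function('m')(p) = Add(Pow(p, 2), Mul(Rational(7, 6), p)) (Function('m')(p) = Add(Add(Pow(p, 2), Mul(Pow(Add(5, 1), -1), p)), p) = Add(Add(Pow(p, 2), Mul(Pow(6, -1), p)), p) = Add(Add(Pow(p, 2), Mul(Rational(1, 6), p)), p) = Add(Pow(p, 2), Mul(Rational(7, 6), p)))
Add(-43, Mul(12, Function('m')(7))) = Add(-43, Mul(12, Mul(Rational(1, 6), 7, Add(7, Mul(6, 7))))) = Add(-43, Mul(12, Mul(Rational(1, 6), 7, Add(7, 42)))) = Add(-43, Mul(12, Mul(Rational(1, 6), 7, 49))) = Add(-43, Mul(12, Rational(343, 6))) = Add(-43, 686) = 643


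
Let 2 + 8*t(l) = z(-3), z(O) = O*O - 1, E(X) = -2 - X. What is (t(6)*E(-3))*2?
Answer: 3/2 ≈ 1.5000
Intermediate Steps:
z(O) = -1 + O**2 (z(O) = O**2 - 1 = -1 + O**2)
t(l) = 3/4 (t(l) = -1/4 + (-1 + (-3)**2)/8 = -1/4 + (-1 + 9)/8 = -1/4 + (1/8)*8 = -1/4 + 1 = 3/4)
(t(6)*E(-3))*2 = (3*(-2 - 1*(-3))/4)*2 = (3*(-2 + 3)/4)*2 = ((3/4)*1)*2 = (3/4)*2 = 3/2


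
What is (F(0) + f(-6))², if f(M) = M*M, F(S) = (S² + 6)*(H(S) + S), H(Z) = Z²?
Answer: 1296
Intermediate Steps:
F(S) = (6 + S²)*(S + S²) (F(S) = (S² + 6)*(S² + S) = (6 + S²)*(S + S²))
f(M) = M²
(F(0) + f(-6))² = (0*(6 + 0² + 0³ + 6*0) + (-6)²)² = (0*(6 + 0 + 0 + 0) + 36)² = (0*6 + 36)² = (0 + 36)² = 36² = 1296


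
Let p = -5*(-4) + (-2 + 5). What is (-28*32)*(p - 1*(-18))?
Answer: -36736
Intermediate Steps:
p = 23 (p = 20 + 3 = 23)
(-28*32)*(p - 1*(-18)) = (-28*32)*(23 - 1*(-18)) = -896*(23 + 18) = -896*41 = -36736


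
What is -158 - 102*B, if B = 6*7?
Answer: -4442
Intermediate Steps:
B = 42
-158 - 102*B = -158 - 102*42 = -158 - 4284 = -4442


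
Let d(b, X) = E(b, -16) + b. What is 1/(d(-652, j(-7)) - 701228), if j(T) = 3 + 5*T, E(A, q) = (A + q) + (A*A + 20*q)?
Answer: -1/277764 ≈ -3.6002e-6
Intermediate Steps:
E(A, q) = A + A² + 21*q (E(A, q) = (A + q) + (A² + 20*q) = A + A² + 21*q)
d(b, X) = -336 + b² + 2*b (d(b, X) = (b + b² + 21*(-16)) + b = (b + b² - 336) + b = (-336 + b + b²) + b = -336 + b² + 2*b)
1/(d(-652, j(-7)) - 701228) = 1/((-336 + (-652)² + 2*(-652)) - 701228) = 1/((-336 + 425104 - 1304) - 701228) = 1/(423464 - 701228) = 1/(-277764) = -1/277764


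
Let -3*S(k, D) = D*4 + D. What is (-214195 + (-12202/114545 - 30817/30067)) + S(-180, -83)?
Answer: -2211660913229947/10332073545 ≈ -2.1406e+5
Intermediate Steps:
S(k, D) = -5*D/3 (S(k, D) = -(D*4 + D)/3 = -(4*D + D)/3 = -5*D/3)
(-214195 + (-12202/114545 - 30817/30067)) + S(-180, -83) = (-214195 + (-12202/114545 - 30817/30067)) - 5/3*(-83) = (-214195 + (-12202*1/114545 - 30817*1/30067)) + 415/3 = (-214195 + (-12202/114545 - 30817/30067)) + 415/3 = (-214195 - 3896810799/3444024515) + 415/3 = -737696727801224/3444024515 + 415/3 = -2211660913229947/10332073545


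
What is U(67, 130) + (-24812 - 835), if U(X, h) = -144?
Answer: -25791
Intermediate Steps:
U(67, 130) + (-24812 - 835) = -144 + (-24812 - 835) = -144 - 25647 = -25791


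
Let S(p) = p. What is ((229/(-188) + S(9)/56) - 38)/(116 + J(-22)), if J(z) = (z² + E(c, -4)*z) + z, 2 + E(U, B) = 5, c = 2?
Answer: -102799/1347584 ≈ -0.076284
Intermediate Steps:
E(U, B) = 3 (E(U, B) = -2 + 5 = 3)
J(z) = z² + 4*z (J(z) = (z² + 3*z) + z = z² + 4*z)
((229/(-188) + S(9)/56) - 38)/(116 + J(-22)) = ((229/(-188) + 9/56) - 38)/(116 - 22*(4 - 22)) = ((229*(-1/188) + 9*(1/56)) - 38)/(116 - 22*(-18)) = ((-229/188 + 9/56) - 38)/(116 + 396) = (-2783/2632 - 38)/512 = -102799/2632*1/512 = -102799/1347584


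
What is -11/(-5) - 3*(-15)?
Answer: 236/5 ≈ 47.200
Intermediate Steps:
-11/(-5) - 3*(-15) = -11*(-1/5) + 45 = 11/5 + 45 = 236/5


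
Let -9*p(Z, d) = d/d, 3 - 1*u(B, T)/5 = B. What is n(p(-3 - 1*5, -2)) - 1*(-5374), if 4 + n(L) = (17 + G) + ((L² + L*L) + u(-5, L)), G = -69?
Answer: 434000/81 ≈ 5358.0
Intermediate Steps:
u(B, T) = 15 - 5*B
p(Z, d) = -⅑ (p(Z, d) = -d/(9*d) = -⅑*1 = -⅑)
n(L) = -16 + 2*L² (n(L) = -4 + ((17 - 69) + ((L² + L*L) + (15 - 5*(-5)))) = -4 + (-52 + ((L² + L²) + (15 + 25))) = -4 + (-52 + (2*L² + 40)) = -4 + (-52 + (40 + 2*L²)) = -4 + (-12 + 2*L²) = -16 + 2*L²)
n(p(-3 - 1*5, -2)) - 1*(-5374) = (-16 + 2*(-⅑)²) - 1*(-5374) = (-16 + 2*(1/81)) + 5374 = (-16 + 2/81) + 5374 = -1294/81 + 5374 = 434000/81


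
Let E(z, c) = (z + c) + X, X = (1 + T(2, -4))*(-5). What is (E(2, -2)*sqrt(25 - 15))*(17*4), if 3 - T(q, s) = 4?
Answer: 0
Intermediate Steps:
T(q, s) = -1 (T(q, s) = 3 - 1*4 = 3 - 4 = -1)
X = 0 (X = (1 - 1)*(-5) = 0*(-5) = 0)
E(z, c) = c + z (E(z, c) = (z + c) + 0 = (c + z) + 0 = c + z)
(E(2, -2)*sqrt(25 - 15))*(17*4) = ((-2 + 2)*sqrt(25 - 15))*(17*4) = (0*sqrt(10))*68 = 0*68 = 0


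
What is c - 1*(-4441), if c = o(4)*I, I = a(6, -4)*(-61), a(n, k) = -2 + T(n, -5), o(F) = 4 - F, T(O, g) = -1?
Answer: 4441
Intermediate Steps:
a(n, k) = -3 (a(n, k) = -2 - 1 = -3)
I = 183 (I = -3*(-61) = 183)
c = 0 (c = (4 - 1*4)*183 = (4 - 4)*183 = 0*183 = 0)
c - 1*(-4441) = 0 - 1*(-4441) = 0 + 4441 = 4441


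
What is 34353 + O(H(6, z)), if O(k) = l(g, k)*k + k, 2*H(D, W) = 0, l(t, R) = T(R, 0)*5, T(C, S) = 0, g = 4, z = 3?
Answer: 34353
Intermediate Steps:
l(t, R) = 0 (l(t, R) = 0*5 = 0)
H(D, W) = 0 (H(D, W) = (1/2)*0 = 0)
O(k) = k (O(k) = 0*k + k = 0 + k = k)
34353 + O(H(6, z)) = 34353 + 0 = 34353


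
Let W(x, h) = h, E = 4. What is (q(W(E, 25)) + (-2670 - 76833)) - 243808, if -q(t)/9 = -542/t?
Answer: -8077897/25 ≈ -3.2312e+5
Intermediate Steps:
q(t) = 4878/t (q(t) = -(-4878)/t = 4878/t)
(q(W(E, 25)) + (-2670 - 76833)) - 243808 = (4878/25 + (-2670 - 76833)) - 243808 = (4878*(1/25) - 79503) - 243808 = (4878/25 - 79503) - 243808 = -1982697/25 - 243808 = -8077897/25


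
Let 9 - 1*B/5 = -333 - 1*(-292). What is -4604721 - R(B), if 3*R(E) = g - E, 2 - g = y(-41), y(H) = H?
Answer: -4604652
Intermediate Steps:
B = 250 (B = 45 - 5*(-333 - 1*(-292)) = 45 - 5*(-333 + 292) = 45 - 5*(-41) = 45 + 205 = 250)
g = 43 (g = 2 - 1*(-41) = 2 + 41 = 43)
R(E) = 43/3 - E/3 (R(E) = (43 - E)/3 = 43/3 - E/3)
-4604721 - R(B) = -4604721 - (43/3 - ⅓*250) = -4604721 - (43/3 - 250/3) = -4604721 - 1*(-69) = -4604721 + 69 = -4604652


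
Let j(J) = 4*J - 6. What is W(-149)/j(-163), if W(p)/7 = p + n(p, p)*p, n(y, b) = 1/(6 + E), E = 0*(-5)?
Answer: 1043/564 ≈ 1.8493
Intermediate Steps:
E = 0
j(J) = -6 + 4*J
n(y, b) = 1/6 (n(y, b) = 1/(6 + 0) = 1/6)
W(p) = 49*p/6 (W(p) = 7*(p + p/6) = 7*(7*p/6) = 49*p/6)
W(-149)/j(-163) = ((49/6)*(-149))/(-6 + 4*(-163)) = -7301/(6*(-6 - 652)) = -7301/6/(-658) = -7301/6*(-1/658) = 1043/564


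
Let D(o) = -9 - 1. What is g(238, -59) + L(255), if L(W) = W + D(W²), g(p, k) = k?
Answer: 186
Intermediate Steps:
D(o) = -10
L(W) = -10 + W (L(W) = W - 10 = -10 + W)
g(238, -59) + L(255) = -59 + (-10 + 255) = -59 + 245 = 186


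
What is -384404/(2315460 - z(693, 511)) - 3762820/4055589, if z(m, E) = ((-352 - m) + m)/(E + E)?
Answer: -1312202664994259/1199643465479751 ≈ -1.0938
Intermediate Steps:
z(m, E) = -176/E (z(m, E) = -352*1/(2*E) = -176/E)
-384404/(2315460 - z(693, 511)) - 3762820/4055589 = -384404/(2315460 - (-176)/511) - 3762820/4055589 = -384404/(2315460 - (-176)/511) - 3762820*1/4055589 = -384404/(2315460 - 1*(-176/511)) - 3762820/4055589 = -384404/(2315460 + 176/511) - 3762820/4055589 = -384404/1183200236/511 - 3762820/4055589 = -384404*511/1183200236 - 3762820/4055589 = -49107611/295800059 - 3762820/4055589 = -1312202664994259/1199643465479751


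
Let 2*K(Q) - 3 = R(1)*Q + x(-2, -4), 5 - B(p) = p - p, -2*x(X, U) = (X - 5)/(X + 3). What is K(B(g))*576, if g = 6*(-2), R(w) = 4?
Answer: 7632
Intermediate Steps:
g = -12
x(X, U) = -(-5 + X)/(2*(3 + X)) (x(X, U) = -(X - 5)/(2*(X + 3)) = -(-5 + X)/(2*(3 + X)))
B(p) = 5 (B(p) = 5 - (p - p) = 5 - 1*0 = 5 + 0 = 5)
K(Q) = 13/4 + 2*Q (K(Q) = 3/2 + (4*Q + (5 - 1*(-2))/(2*(3 - 2)))/2 = 3/2 + (4*Q + (½)*(5 + 2)/1)/2 = 3/2 + (4*Q + (½)*1*7)/2 = 3/2 + (4*Q + 7/2)/2 = 3/2 + (7/2 + 4*Q)/2 = 3/2 + (7/4 + 2*Q) = 13/4 + 2*Q)
K(B(g))*576 = (13/4 + 2*5)*576 = (13/4 + 10)*576 = (53/4)*576 = 7632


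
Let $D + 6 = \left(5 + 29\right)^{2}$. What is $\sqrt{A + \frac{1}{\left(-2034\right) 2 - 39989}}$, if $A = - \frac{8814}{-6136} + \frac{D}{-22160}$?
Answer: $\frac{\sqrt{11484536136019659206}}{2880094204} \approx 1.1767$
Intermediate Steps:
$D = 1150$ ($D = -6 + \left(5 + 29\right)^{2} = -6 + 34^{2} = -6 + 1156 = 1150$)
$A = \frac{181021}{130744}$ ($A = - \frac{8814}{-6136} + \frac{1150}{-22160} = \left(-8814\right) \left(- \frac{1}{6136}\right) + 1150 \left(- \frac{1}{22160}\right) = \frac{339}{236} - \frac{115}{2216} = \frac{181021}{130744} \approx 1.3845$)
$\sqrt{A + \frac{1}{\left(-2034\right) 2 - 39989}} = \sqrt{\frac{181021}{130744} + \frac{1}{\left(-2034\right) 2 - 39989}} = \sqrt{\frac{181021}{130744} + \frac{1}{-4068 - 39989}} = \sqrt{\frac{181021}{130744} + \frac{1}{-44057}} = \sqrt{\frac{181021}{130744} - \frac{1}{44057}} = \sqrt{\frac{7975111453}{5760188408}} = \frac{\sqrt{11484536136019659206}}{2880094204}$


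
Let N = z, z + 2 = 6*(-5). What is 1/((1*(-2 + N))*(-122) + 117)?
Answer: 1/4265 ≈ 0.00023447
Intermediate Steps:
z = -32 (z = -2 + 6*(-5) = -2 - 30 = -32)
N = -32
1/((1*(-2 + N))*(-122) + 117) = 1/((1*(-2 - 32))*(-122) + 117) = 1/((1*(-34))*(-122) + 117) = 1/(-34*(-122) + 117) = 1/(4148 + 117) = 1/4265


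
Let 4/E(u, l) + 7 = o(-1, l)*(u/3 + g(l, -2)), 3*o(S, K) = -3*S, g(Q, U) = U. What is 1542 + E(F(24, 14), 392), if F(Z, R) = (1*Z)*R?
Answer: 158830/103 ≈ 1542.0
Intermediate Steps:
o(S, K) = -S (o(S, K) = (-3*S)/3 = -S)
F(Z, R) = R*Z (F(Z, R) = Z*R = R*Z)
E(u, l) = 4/(-9 + u/3) (E(u, l) = 4/(-7 + (-1*(-1))*(u/3 - 2)) = 4/(-7 + 1*(u*(⅓) - 2)) = 4/(-7 + 1*(u/3 - 2)) = 4/(-7 + 1*(-2 + u/3)) = 4/(-7 + (-2 + u/3)) = 4/(-9 + u/3))
1542 + E(F(24, 14), 392) = 1542 + 12/(-27 + 14*24) = 1542 + 12/(-27 + 336) = 1542 + 12/309 = 1542 + 12*(1/309) = 1542 + 4/103 = 158830/103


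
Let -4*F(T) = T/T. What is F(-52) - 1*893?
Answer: -3573/4 ≈ -893.25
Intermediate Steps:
F(T) = -¼ (F(T) = -T/(4*T) = -¼*1 = -¼)
F(-52) - 1*893 = -¼ - 1*893 = -¼ - 893 = -3573/4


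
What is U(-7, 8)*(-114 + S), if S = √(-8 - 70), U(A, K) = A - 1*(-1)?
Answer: 684 - 6*I*√78 ≈ 684.0 - 52.991*I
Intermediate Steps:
U(A, K) = 1 + A (U(A, K) = A + 1 = 1 + A)
S = I*√78 (S = √(-78) = I*√78 ≈ 8.8318*I)
U(-7, 8)*(-114 + S) = (1 - 7)*(-114 + I*√78) = -6*(-114 + I*√78) = 684 - 6*I*√78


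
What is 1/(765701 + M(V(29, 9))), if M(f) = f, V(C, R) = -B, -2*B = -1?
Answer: 2/1531401 ≈ 1.3060e-6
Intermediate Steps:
B = ½ (B = -½*(-1) = ½ ≈ 0.50000)
V(C, R) = -½ (V(C, R) = -1*½ = -½)
1/(765701 + M(V(29, 9))) = 1/(765701 - ½) = 1/(1531401/2) = 2/1531401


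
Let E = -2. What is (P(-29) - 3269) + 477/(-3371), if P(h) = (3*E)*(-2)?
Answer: -10979824/3371 ≈ -3257.1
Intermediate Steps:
P(h) = 12 (P(h) = (3*(-2))*(-2) = -6*(-2) = 12)
(P(-29) - 3269) + 477/(-3371) = (12 - 3269) + 477/(-3371) = -3257 + 477*(-1/3371) = -3257 - 477/3371 = -10979824/3371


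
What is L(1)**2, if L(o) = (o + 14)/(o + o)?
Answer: 225/4 ≈ 56.250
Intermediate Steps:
L(o) = (14 + o)/(2*o) (L(o) = (14 + o)/((2*o)) = (14 + o)*(1/(2*o)) = (14 + o)/(2*o))
L(1)**2 = ((1/2)*(14 + 1)/1)**2 = ((1/2)*1*15)**2 = (15/2)**2 = 225/4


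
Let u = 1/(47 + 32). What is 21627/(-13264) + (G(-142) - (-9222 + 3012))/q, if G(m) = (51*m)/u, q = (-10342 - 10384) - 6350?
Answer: 247165395/12826288 ≈ 19.270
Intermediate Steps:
u = 1/79 ≈ 0.012658
q = -27076 (q = -20726 - 6350 = -27076)
G(m) = 4029*m (G(m) = (51*m)/(1/79) = (51*m)*79 = 4029*m)
21627/(-13264) + (G(-142) - (-9222 + 3012))/q = 21627/(-13264) + (4029*(-142) - (-9222 + 3012))/(-27076) = 21627*(-1/13264) + (-572118 - 1*(-6210))*(-1/27076) = -21627/13264 + (-572118 + 6210)*(-1/27076) = -21627/13264 - 565908*(-1/27076) = -21627/13264 + 20211/967 = 247165395/12826288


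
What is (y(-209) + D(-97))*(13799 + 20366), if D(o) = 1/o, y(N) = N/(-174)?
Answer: 686682335/16878 ≈ 40685.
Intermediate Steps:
y(N) = -N/174 (y(N) = N*(-1/174) = -N/174)
D(o) = 1/o
(y(-209) + D(-97))*(13799 + 20366) = (-1/174*(-209) + 1/(-97))*(13799 + 20366) = (209/174 - 1/97)*34165 = (20099/16878)*34165 = 686682335/16878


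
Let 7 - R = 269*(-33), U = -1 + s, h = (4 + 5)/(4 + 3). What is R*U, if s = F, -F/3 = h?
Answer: -302056/7 ≈ -43151.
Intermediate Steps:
h = 9/7 ≈ 1.2857
F = -27/7 (F = -3*9/7 = -27/7 ≈ -3.8571)
s = -27/7 ≈ -3.8571
U = -34/7 (U = -1 - 27/7 = -34/7 ≈ -4.8571)
R = 8884 (R = 7 - 269*(-33) = 7 - 1*(-8877) = 7 + 8877 = 8884)
R*U = 8884*(-34/7) = -302056/7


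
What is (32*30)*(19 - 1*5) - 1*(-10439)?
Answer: 23879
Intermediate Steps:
(32*30)*(19 - 1*5) - 1*(-10439) = 960*(19 - 5) + 10439 = 960*14 + 10439 = 13440 + 10439 = 23879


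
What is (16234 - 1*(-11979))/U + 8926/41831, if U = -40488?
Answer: -818782115/1693653528 ≈ -0.48344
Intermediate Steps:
(16234 - 1*(-11979))/U + 8926/41831 = (16234 - 1*(-11979))/(-40488) + 8926/41831 = (16234 + 11979)*(-1/40488) + 8926*(1/41831) = 28213*(-1/40488) + 8926/41831 = -28213/40488 + 8926/41831 = -818782115/1693653528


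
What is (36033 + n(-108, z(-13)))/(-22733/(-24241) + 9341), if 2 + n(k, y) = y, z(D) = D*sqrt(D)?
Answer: 873427471/226457914 - 315133*I*sqrt(13)/226457914 ≈ 3.8569 - 0.0050174*I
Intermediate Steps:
z(D) = D**(3/2)
n(k, y) = -2 + y
(36033 + n(-108, z(-13)))/(-22733/(-24241) + 9341) = (36033 + (-2 + (-13)**(3/2)))/(-22733/(-24241) + 9341) = (36033 + (-2 - 13*I*sqrt(13)))/(-22733*(-1/24241) + 9341) = (36031 - 13*I*sqrt(13))/(22733/24241 + 9341) = (36031 - 13*I*sqrt(13))/(226457914/24241) = (36031 - 13*I*sqrt(13))*(24241/226457914) = 873427471/226457914 - 315133*I*sqrt(13)/226457914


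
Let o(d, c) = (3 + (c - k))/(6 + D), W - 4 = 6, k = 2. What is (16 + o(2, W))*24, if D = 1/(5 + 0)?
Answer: 13224/31 ≈ 426.58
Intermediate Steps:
W = 10 (W = 4 + 6 = 10)
D = ⅕ (D = 1/5 = ⅕ ≈ 0.20000)
o(d, c) = 5/31 + 5*c/31 (o(d, c) = (3 + (c - 1*2))/(6 + ⅕) = (3 + (c - 2))/(31/5) = (3 + (-2 + c))*(5/31) = (1 + c)*(5/31) = 5/31 + 5*c/31)
(16 + o(2, W))*24 = (16 + (5/31 + (5/31)*10))*24 = (16 + (5/31 + 50/31))*24 = (16 + 55/31)*24 = (551/31)*24 = 13224/31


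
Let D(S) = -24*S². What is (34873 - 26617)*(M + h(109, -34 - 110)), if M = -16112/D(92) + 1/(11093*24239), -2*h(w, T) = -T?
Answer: -84458404928135816/142239227083 ≈ -5.9378e+5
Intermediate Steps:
h(w, T) = T/2 (h(w, T) = -(-1)*T/2 = T/2)
M = 270765422285/3413741449992 (M = -16112/((-24*92²)) + 1/(11093*24239) = -16112/((-24*8464)) + (1/11093)*(1/24239) = -16112/(-203136) + 1/268883227 = -16112*(-1/203136) + 1/268883227 = 1007/12696 + 1/268883227 = 270765422285/3413741449992 ≈ 0.079316)
(34873 - 26617)*(M + h(109, -34 - 110)) = (34873 - 26617)*(270765422285/3413741449992 + (-34 - 110)/2) = 8256*(270765422285/3413741449992 + (½)*(-144)) = 8256*(270765422285/3413741449992 - 72) = 8256*(-245518618977139/3413741449992) = -84458404928135816/142239227083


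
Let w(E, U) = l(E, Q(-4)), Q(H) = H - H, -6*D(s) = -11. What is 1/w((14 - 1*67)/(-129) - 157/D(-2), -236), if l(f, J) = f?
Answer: -1419/120935 ≈ -0.011734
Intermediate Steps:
D(s) = 11/6 (D(s) = -⅙*(-11) = 11/6)
Q(H) = 0
w(E, U) = E
1/w((14 - 1*67)/(-129) - 157/D(-2), -236) = 1/((14 - 1*67)/(-129) - 157/11/6) = 1/((14 - 67)*(-1/129) - 157*6/11) = 1/(-53*(-1/129) - 942/11) = 1/(53/129 - 942/11) = 1/(-120935/1419) = -1419/120935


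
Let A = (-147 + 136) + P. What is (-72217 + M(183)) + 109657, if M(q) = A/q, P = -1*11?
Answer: 6851498/183 ≈ 37440.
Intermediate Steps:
P = -11
A = -22 (A = (-147 + 136) - 11 = -11 - 11 = -22)
M(q) = -22/q
(-72217 + M(183)) + 109657 = (-72217 - 22/183) + 109657 = -13215733/183 + 109657 = 6851498/183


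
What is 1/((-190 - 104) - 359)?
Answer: -1/653 ≈ -0.0015314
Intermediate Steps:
1/((-190 - 104) - 359) = 1/(-294 - 359) = 1/(-653) = -1/653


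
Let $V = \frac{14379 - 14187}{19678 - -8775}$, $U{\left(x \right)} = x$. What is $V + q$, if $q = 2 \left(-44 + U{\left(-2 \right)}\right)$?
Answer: $- \frac{2617484}{28453} \approx -91.993$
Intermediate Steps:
$q = -92$ ($q = 2 \left(-44 - 2\right) = 2 \left(-46\right) = -92$)
$V = \frac{192}{28453}$ ($V = \frac{192}{19678 + 8775} = \frac{192}{28453} \approx 0.006748$)
$V + q = \frac{192}{28453} - 92 = - \frac{2617484}{28453}$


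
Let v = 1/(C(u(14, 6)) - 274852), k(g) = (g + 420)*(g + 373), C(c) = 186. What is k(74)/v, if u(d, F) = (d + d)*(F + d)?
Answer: -60651196788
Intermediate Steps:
u(d, F) = 2*d*(F + d) (u(d, F) = (2*d)*(F + d) = 2*d*(F + d))
k(g) = (373 + g)*(420 + g) (k(g) = (420 + g)*(373 + g) = (373 + g)*(420 + g))
v = -1/274666 (v = 1/(186 - 274852) = 1/(-274666) = -1/274666 ≈ -3.6408e-6)
k(74)/v = (156660 + 74² + 793*74)/(-1/274666) = (156660 + 5476 + 58682)*(-274666) = 220818*(-274666) = -60651196788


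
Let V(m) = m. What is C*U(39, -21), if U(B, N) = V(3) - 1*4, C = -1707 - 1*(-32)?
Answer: 1675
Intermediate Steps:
C = -1675 (C = -1707 + 32 = -1675)
U(B, N) = -1 (U(B, N) = 3 - 1*4 = 3 - 4 = -1)
C*U(39, -21) = -1675*(-1) = 1675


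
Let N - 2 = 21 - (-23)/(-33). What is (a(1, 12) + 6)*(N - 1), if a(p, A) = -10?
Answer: -2812/33 ≈ -85.212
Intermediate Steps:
N = 736/33 (N = 2 + (21 - (-23)/(-33)) = 2 + (21 - (-23)*(-1)/33) = 2 + (21 - 1*23/33) = 2 + (21 - 23/33) = 2 + 670/33 = 736/33 ≈ 22.303)
(a(1, 12) + 6)*(N - 1) = (-10 + 6)*(736/33 - 1) = -4*703/33 = -2812/33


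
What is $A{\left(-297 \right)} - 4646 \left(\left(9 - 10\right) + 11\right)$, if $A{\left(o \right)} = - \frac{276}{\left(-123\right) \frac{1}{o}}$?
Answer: $- \frac{1932184}{41} \approx -47126.0$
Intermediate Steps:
$A{\left(o \right)} = \frac{92 o}{41}$ ($A{\left(o \right)} = - 276 \left(- \frac{o}{123}\right) = \frac{92 o}{41}$)
$A{\left(-297 \right)} - 4646 \left(\left(9 - 10\right) + 11\right) = \frac{92}{41} \left(-297\right) - 4646 \left(\left(9 - 10\right) + 11\right) = - \frac{27324}{41} - 4646 \left(-1 + 11\right) = - \frac{27324}{41} - 46460 = - \frac{1932184}{41}$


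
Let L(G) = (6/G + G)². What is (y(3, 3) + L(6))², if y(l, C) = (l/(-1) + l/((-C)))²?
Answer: 4225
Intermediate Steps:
y(l, C) = (-l - l/C)² (y(l, C) = (l*(-1) + l*(-1/C))² = (-l - l/C)²)
L(G) = (G + 6/G)²
(y(3, 3) + L(6))² = (3²*(1 + 3)²/3² + (6 + 6²)²/6²)² = ((⅑)*9*4² + (6 + 36)²/36)² = ((⅑)*9*16 + (1/36)*42²)² = (16 + (1/36)*1764)² = (16 + 49)² = 65² = 4225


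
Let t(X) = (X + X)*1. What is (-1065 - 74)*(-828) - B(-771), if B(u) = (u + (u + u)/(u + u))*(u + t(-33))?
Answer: 298602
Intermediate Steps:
t(X) = 2*X (t(X) = (2*X)*1 = 2*X)
B(u) = (1 + u)*(-66 + u) (B(u) = (u + (u + u)/(u + u))*(u + 2*(-33)) = (u + (2*u)/((2*u)))*(u - 66) = (u + (2*u)*(1/(2*u)))*(-66 + u) = (u + 1)*(-66 + u) = (1 + u)*(-66 + u))
(-1065 - 74)*(-828) - B(-771) = (-1065 - 74)*(-828) - (-66 + (-771)**2 - 65*(-771)) = -1139*(-828) - (-66 + 594441 + 50115) = 943092 - 1*644490 = 943092 - 644490 = 298602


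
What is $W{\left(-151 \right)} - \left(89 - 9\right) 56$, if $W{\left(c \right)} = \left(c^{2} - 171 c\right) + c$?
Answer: $43991$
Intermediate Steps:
$W{\left(c \right)} = c^{2} - 170 c$
$W{\left(-151 \right)} - \left(89 - 9\right) 56 = - 151 \left(-170 - 151\right) - \left(89 - 9\right) 56 = \left(-151\right) \left(-321\right) - 80 \cdot 56 = 48471 - 4480 = 43991$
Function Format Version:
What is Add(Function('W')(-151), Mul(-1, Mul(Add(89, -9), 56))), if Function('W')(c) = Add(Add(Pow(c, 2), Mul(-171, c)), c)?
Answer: 43991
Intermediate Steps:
Function('W')(c) = Add(Pow(c, 2), Mul(-170, c))
Add(Function('W')(-151), Mul(-1, Mul(Add(89, -9), 56))) = Add(Mul(-151, Add(-170, -151)), Mul(-1, Mul(Add(89, -9), 56))) = Add(Mul(-151, -321), Mul(-1, Mul(80, 56))) = Add(48471, Mul(-1, 4480)) = Add(48471, -4480) = 43991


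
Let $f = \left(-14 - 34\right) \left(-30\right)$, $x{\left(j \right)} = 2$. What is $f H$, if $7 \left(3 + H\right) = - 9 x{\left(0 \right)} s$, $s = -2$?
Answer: $\frac{21600}{7} \approx 3085.7$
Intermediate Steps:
$H = \frac{15}{7}$ ($H = -3 + \frac{\left(-9\right) 2 \left(-2\right)}{7} = -3 + \frac{\left(-18\right) \left(-2\right)}{7} = -3 + \frac{1}{7} \cdot 36 = -3 + \frac{36}{7} = \frac{15}{7} \approx 2.1429$)
$f = 1440$ ($f = \left(-48\right) \left(-30\right) = 1440$)
$f H = 1440 \cdot \frac{15}{7} = \frac{21600}{7}$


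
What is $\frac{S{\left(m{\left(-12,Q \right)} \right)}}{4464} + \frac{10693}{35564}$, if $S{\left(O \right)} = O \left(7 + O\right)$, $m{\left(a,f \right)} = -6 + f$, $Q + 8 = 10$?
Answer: $\frac{28987}{97278} \approx 0.29798$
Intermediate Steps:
$Q = 2$ ($Q = -8 + 10 = 2$)
$\frac{S{\left(m{\left(-12,Q \right)} \right)}}{4464} + \frac{10693}{35564} = \frac{\left(-6 + 2\right) \left(7 + \left(-6 + 2\right)\right)}{4464} + \frac{10693}{35564} = - 4 \left(7 - 4\right) \frac{1}{4464} + 10693 \cdot \frac{1}{35564} = \left(-4\right) 3 \cdot \frac{1}{4464} + \frac{629}{2092} = \left(-12\right) \frac{1}{4464} + \frac{629}{2092} = - \frac{1}{372} + \frac{629}{2092} = \frac{28987}{97278}$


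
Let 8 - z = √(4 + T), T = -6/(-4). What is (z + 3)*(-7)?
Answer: -77 + 7*√22/2 ≈ -60.584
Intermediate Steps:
T = 3/2 (T = -6*(-¼) = 3/2 ≈ 1.5000)
z = 8 - √22/2 (z = 8 - √(4 + 3/2) = 8 - √(11/2) = 8 - √22/2 ≈ 5.6548)
(z + 3)*(-7) = ((8 - √22/2) + 3)*(-7) = (11 - √22/2)*(-7) = -77 + 7*√22/2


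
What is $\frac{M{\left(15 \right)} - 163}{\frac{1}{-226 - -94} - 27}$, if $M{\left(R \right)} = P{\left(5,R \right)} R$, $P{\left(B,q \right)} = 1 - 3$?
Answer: $\frac{25476}{3565} \approx 7.1461$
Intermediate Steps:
$P{\left(B,q \right)} = -2$
$M{\left(R \right)} = - 2 R$
$\frac{M{\left(15 \right)} - 163}{\frac{1}{-226 - -94} - 27} = \frac{\left(-2\right) 15 - 163}{\frac{1}{-226 - -94} - 27} = \frac{-30 - 163}{\frac{1}{-226 + 94} - 27} = - \frac{193}{\frac{1}{-132} - 27} = - \frac{193}{- \frac{1}{132} - 27} = - \frac{193}{- \frac{3565}{132}} = \left(-193\right) \left(- \frac{132}{3565}\right) = \frac{25476}{3565}$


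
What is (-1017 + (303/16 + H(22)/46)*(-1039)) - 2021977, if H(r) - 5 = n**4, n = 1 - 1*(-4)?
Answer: -756939143/368 ≈ -2.0569e+6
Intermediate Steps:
n = 5 (n = 1 + 4 = 5)
H(r) = 630 (H(r) = 5 + 5**4 = 5 + 625 = 630)
(-1017 + (303/16 + H(22)/46)*(-1039)) - 2021977 = (-1017 + (303/16 + 630/46)*(-1039)) - 2021977 = (-1017 + (303*(1/16) + 630*(1/46))*(-1039)) - 2021977 = (-1017 + (303/16 + 315/23)*(-1039)) - 2021977 = (-1017 + (12009/368)*(-1039)) - 2021977 = (-1017 - 12477351/368) - 2021977 = -12851607/368 - 2021977 = -756939143/368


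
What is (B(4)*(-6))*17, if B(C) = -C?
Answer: 408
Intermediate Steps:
(B(4)*(-6))*17 = (-1*4*(-6))*17 = -4*(-6)*17 = 24*17 = 408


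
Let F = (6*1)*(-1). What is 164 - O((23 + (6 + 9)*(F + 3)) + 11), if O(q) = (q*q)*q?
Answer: 1495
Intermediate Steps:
F = -6 (F = 6*(-1) = -6)
O(q) = q**3 (O(q) = q**2*q = q**3)
164 - O((23 + (6 + 9)*(F + 3)) + 11) = 164 - ((23 + (6 + 9)*(-6 + 3)) + 11)**3 = 164 - ((23 + 15*(-3)) + 11)**3 = 164 - ((23 - 45) + 11)**3 = 164 - (-22 + 11)**3 = 164 - 1*(-11)**3 = 164 - 1*(-1331) = 164 + 1331 = 1495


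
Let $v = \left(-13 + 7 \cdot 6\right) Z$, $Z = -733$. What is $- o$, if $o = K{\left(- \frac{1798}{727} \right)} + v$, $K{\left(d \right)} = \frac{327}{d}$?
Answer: $\frac{38457815}{1798} \approx 21389.0$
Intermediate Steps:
$v = -21257$ ($v = \left(-13 + 7 \cdot 6\right) \left(-733\right) = \left(-13 + 42\right) \left(-733\right) = 29 \left(-733\right) = -21257$)
$o = - \frac{38457815}{1798}$ ($o = \frac{327}{\left(-1798\right) \frac{1}{727}} - 21257 = \frac{327}{- \frac{1798}{727}} - 21257 = 327 \left(- \frac{727}{1798}\right) - 21257 = - \frac{237729}{1798} - 21257 = - \frac{38457815}{1798} \approx -21389.0$)
$- o = \left(-1\right) \left(- \frac{38457815}{1798}\right) = \frac{38457815}{1798}$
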